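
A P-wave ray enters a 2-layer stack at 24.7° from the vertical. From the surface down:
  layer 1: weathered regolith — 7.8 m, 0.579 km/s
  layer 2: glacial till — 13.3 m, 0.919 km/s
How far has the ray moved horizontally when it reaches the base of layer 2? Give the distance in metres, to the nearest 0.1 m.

Ray parameter p = sin 24.7° / 0.579 km/s = 7.2170e-01 s/km.
Layer 1: θ = 24.70°; offset = 7.8·tan 24.70° = 3.588 m.
Layer 2: sin θ = p·0.919 = 0.6632 → θ = 41.55°; offset = 13.3·tan 41.55° = 11.787 m.
Total horizontal offset = 15.374 m.

15.4 m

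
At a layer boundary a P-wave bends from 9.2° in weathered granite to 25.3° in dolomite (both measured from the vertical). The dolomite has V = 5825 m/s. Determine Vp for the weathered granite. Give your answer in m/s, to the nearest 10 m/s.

Snell's law: sin 9.2°/V₁ = sin 25.3°/V₂.
V₁ = V₂·sin 9.2°/sin 25.3° = 5825 × 0.3741 = 2179.22 m/s.

2180 m/s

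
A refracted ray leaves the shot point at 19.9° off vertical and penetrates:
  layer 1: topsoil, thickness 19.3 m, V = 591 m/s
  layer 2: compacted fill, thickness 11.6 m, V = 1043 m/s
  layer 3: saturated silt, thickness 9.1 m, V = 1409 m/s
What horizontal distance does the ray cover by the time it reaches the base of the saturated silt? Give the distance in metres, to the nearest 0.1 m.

Apply Snell's law at each interface; in layer i the horizontal offset is hᵢ·tan θᵢ.
Layer 1: θ = 19.90°; offset = 19.3·tan 19.90° = 6.987 m.
Layer 2: sin θ = 1043·sin 19.9°/591 = 0.6007, θ = 36.92°; offset = 11.6·tan 36.92° = 8.716 m.
Layer 3: sin θ = 1409·sin 19.9°/591 = 0.8115, θ = 54.24°; offset = 9.1·tan 54.24° = 12.637 m.
Total horizontal offset = 28.340 m.

28.3 m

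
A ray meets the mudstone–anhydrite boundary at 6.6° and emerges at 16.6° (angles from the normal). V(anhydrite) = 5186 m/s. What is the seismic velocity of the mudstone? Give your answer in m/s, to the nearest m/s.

2086 m/s

sin 6.6° = 0.1149; sin 16.6° = 0.2857.
V₁ = V₂·(sin θ₁/sin θ₂) = 5186·(0.1149/0.2857) = 2086.41 m/s.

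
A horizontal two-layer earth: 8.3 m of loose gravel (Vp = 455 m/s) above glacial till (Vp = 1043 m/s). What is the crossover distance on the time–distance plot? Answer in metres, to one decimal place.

26.5 m

x_cross = 2h·√((V₂+V₁)/(V₂−V₁)).
(V₂+V₁)/(V₂−V₁) = (1043+455)/(1043−455) = 2.5476; √ = 1.5961.
x_cross = 2·8.3·1.5961 = 26.50 m.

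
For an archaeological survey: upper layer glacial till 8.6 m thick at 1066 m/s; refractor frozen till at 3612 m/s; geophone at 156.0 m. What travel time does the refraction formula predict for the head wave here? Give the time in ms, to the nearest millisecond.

59 ms

t = x/V₂ + 2h·√(V₂²−V₁²)/(V₁V₂).
√(V₂²−V₁²) = √(3612²−1066²) = 3451.1 m/s; delay term = 2·8.6·3451.1/(1066·3612) = 0.01542 s.
t = 156.0/3612 + 0.01542 = 0.05861 s.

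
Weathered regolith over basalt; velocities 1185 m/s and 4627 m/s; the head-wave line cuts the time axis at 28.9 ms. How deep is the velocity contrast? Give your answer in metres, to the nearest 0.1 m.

17.7 m

h = tᵢ·V₁·V₂ / (2·√(V₂²−V₁²)).
√(V₂²−V₁²) = √(4627² − 1185²) = 4472.7 m/s.
h = 0.0289 s × 1185 × 4627 / (2 × 4472.7) = 17.71 m.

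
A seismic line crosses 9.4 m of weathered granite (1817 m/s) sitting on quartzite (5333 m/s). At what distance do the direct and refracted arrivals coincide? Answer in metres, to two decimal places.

26.81 m

θ_c = arcsin(1817/5333) = 19.92°, so cos θ_c = 0.9402 and tᵢ = 2h cos θ_c/V₁ = 0.0097 s.
At crossover x/V₁ = x/V₂ + tᵢ ⇒ x = tᵢ/(1/V₁ − 1/V₂) = 0.00973/(5.5036e-04 − 1.8751e-04) = 26.81 m.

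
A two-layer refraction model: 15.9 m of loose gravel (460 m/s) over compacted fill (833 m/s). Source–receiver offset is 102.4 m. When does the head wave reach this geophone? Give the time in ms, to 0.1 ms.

180.6 ms

t = x/V₂ + 2h·√(V₂²−V₁²)/(V₁V₂).
√(V₂²−V₁²) = √(833²−460²) = 694.5 m/s; delay term = 2·15.9·694.5/(460·833) = 0.05763 s.
t = 102.4/833 + 0.05763 = 0.18056 s.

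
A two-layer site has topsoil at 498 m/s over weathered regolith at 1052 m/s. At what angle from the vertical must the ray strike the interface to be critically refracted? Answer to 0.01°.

At critical incidence the refracted ray runs along the interface (θ₂ = 90°), so sin θ_c = V₁/V₂.
θ_c = arcsin(498/1052) = arcsin 0.4734 = 28.25°.

28.25°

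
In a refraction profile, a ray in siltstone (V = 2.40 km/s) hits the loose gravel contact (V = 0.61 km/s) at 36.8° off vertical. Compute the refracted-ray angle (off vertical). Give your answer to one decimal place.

8.8°

sin θ₁/V₁ = sin θ₂/V₂ ⇒ sin θ₂ = 0.61·sin 36.8°/2.40 = 0.61·0.5990/2.40 = 0.1523.
θ₂ = sin⁻¹(0.1523) = 8.76° (from vertical).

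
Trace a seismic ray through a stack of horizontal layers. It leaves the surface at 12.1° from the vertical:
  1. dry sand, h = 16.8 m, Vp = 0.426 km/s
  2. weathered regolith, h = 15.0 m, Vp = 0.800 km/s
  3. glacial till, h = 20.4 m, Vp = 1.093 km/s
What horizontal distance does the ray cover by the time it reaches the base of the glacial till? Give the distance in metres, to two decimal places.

Ray parameter p = sin 12.1° / 0.426 km/s = 4.9206e-01 s/km.
Layer 1: θ = 12.10°; offset = 16.8·tan 12.10° = 3.6016 m.
Layer 2: sin θ = p·0.800 = 0.3936 → θ = 23.18°; offset = 15.0·tan 23.18° = 6.4234 m.
Layer 3: sin θ = p·1.093 = 0.5378 → θ = 32.54°; offset = 20.4·tan 32.54° = 13.0141 m.
Total horizontal offset = 23.0391 m.

23.04 m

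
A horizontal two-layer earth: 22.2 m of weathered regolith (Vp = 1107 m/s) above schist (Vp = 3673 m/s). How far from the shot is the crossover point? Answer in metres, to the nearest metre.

61 m

x_cross = 2h·√((V₂+V₁)/(V₂−V₁)).
(V₂+V₁)/(V₂−V₁) = (3673+1107)/(3673−1107) = 1.8628; √ = 1.3649.
x_cross = 2·22.2·1.3649 = 60.60 m.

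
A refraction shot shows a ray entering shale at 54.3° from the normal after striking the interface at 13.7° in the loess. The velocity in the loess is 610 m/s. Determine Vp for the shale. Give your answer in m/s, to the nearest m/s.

2092 m/s

Snell's law: sin 13.7°/V₁ = sin 54.3°/V₂.
V₂ = V₁·sin 54.3°/sin 13.7° = 610 × 3.4289 = 2091.60 m/s.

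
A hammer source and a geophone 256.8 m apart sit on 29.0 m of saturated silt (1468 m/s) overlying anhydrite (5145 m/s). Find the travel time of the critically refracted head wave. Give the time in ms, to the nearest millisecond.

t = x/V₂ + 2h·√(V₂²−V₁²)/(V₁V₂).
√(V₂²−V₁²) = √(5145²−1468²) = 4931.1 m/s; delay term = 2·29.0·4931.1/(1468·5145) = 0.03787 s.
t = 256.8/5145 + 0.03787 = 0.08778 s.

88 ms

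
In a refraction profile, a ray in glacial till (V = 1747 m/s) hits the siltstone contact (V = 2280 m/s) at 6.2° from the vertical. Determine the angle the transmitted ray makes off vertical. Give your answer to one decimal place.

Snell's law: sin θ₂ = (V₂/V₁)·sin θ₁ = (2280/1747)·sin 6.2° = 0.1409.
θ₂ = sin⁻¹(0.1409) = 8.10° (from vertical).

8.1°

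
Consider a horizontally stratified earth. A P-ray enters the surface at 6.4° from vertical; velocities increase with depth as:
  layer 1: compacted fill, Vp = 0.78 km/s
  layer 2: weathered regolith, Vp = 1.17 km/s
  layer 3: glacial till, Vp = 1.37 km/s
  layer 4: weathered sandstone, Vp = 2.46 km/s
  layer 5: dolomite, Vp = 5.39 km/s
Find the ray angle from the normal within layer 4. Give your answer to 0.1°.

20.6°

Ray parameter p = sin 6.4° / 0.78 = 1.4291e-01 s/km.
sin θ_4 = p·V_4 = 1.4291e-01 × 2.46 = 0.3516.
θ_4 = arcsin 0.3516 = 20.58°.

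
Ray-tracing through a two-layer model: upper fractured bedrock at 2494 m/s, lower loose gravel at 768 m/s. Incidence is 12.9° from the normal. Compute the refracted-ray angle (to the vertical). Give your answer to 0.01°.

sin θ₁/V₁ = sin θ₂/V₂ ⇒ sin θ₂ = 768·sin 12.9°/2494 = 768·0.2233/2494 = 0.0687.
θ₂ = sin⁻¹(0.0687) = 3.94° (from vertical).

3.94°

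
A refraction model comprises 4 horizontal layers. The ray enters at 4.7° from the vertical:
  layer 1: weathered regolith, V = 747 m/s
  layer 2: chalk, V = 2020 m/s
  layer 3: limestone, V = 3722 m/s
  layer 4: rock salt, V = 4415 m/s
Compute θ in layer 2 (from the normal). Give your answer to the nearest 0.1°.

12.8°

Snell's law across each interface conserves sin θ / V, so sin θ_2 = V_2·sin θ₁/V₁.
sin θ_2 = 2020 × sin 4.7° / 747 = 0.2216.
θ_2 = 12.80° from the vertical.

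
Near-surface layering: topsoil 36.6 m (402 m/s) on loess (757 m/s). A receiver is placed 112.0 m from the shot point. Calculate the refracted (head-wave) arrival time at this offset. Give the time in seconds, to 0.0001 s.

0.3022 s

t = x/V₂ + 2h·√(V₂²−V₁²)/(V₁V₂).
√(V₂²−V₁²) = √(757²−402²) = 641.4 m/s; delay term = 2·36.6·641.4/(402·757) = 0.15429 s.
t = 112.0/757 + 0.15429 = 0.30225 s.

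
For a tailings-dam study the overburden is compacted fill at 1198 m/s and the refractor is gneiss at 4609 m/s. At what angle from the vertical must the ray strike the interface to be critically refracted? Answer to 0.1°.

15.1°

At critical incidence the refracted ray runs along the interface (θ₂ = 90°), so sin θ_c = V₁/V₂.
θ_c = arcsin(1198/4609) = arcsin 0.2599 = 15.07°.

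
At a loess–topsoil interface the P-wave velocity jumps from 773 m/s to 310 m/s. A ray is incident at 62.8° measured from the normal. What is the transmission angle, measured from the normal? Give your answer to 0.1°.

20.9°

sin θ₁/V₁ = sin θ₂/V₂ ⇒ sin θ₂ = 310·sin 62.8°/773 = 310·0.8894/773 = 0.3567.
θ₂ = sin⁻¹(0.3567) = 20.90° (from vertical).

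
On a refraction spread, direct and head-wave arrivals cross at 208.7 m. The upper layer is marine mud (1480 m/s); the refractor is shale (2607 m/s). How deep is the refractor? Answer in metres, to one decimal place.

h = (x_cross/2)·√((V₂−V₁)/(V₂+V₁)).
(V₂−V₁)/(V₂+V₁) = (2607−1480)/(2607+1480) = 0.2758; √ = 0.5251.
h = (208.7/2)·0.5251 = 54.80 m.

54.8 m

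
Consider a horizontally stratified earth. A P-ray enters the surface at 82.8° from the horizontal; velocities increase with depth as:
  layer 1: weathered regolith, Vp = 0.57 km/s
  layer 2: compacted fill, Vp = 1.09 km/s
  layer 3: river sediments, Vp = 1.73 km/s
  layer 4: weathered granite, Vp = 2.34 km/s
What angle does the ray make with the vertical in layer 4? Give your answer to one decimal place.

From the normal: θ₁ = 90° − 82.8° = 7.2°.
Snell's law across each interface conserves sin θ / V, so sin θ_4 = V_4·sin θ₁/V₁.
sin θ_4 = 2.34 × sin 7.2° / 0.57 = 0.5145.
θ_4 = arcsin 0.5145 = 30.97°.

31.0°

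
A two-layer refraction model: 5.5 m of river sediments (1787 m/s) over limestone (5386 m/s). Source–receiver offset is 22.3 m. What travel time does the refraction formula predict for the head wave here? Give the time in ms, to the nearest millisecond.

10 ms

θ_c = arcsin(V₁/V₂) = arcsin(1787/5386) = 19.38°, cos θ_c = 0.9434.
Intercept time tᵢ = 2h cos θ_c / V₁ = 2·5.5·0.9434/1787 = 0.00581 s.
t = x/V₂ + tᵢ = 22.3/5386 + 0.00581 = 0.00995 s.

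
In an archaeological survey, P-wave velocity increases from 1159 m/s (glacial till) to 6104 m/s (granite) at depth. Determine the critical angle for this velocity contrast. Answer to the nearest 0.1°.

At critical incidence the refracted ray runs along the interface (θ₂ = 90°), so sin θ_c = V₁/V₂.
θ_c = arcsin(1159/6104) = arcsin 0.1899 = 10.95°.

10.9°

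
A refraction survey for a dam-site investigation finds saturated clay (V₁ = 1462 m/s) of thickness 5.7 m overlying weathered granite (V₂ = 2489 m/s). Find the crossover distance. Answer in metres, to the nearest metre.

22 m

x_cross = 2h·√((V₂+V₁)/(V₂−V₁)).
(V₂+V₁)/(V₂−V₁) = (2489+1462)/(2489−1462) = 3.8471; √ = 1.9614.
x_cross = 2·5.7·1.9614 = 22.36 m.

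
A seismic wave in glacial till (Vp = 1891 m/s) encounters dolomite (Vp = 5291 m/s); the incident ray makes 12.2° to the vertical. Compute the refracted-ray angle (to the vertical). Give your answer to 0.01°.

Snell's law: sin θ₂ = (V₂/V₁)·sin θ₁ = (5291/1891)·sin 12.2° = 0.5913.
θ₂ = arcsin 0.5913 = 36.25° from the normal.

36.25°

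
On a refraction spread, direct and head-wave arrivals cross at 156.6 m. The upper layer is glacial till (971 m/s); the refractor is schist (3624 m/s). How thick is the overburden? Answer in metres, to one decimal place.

x_cross = 2h·√((V₂+V₁)/(V₂−V₁)) → h = x_cross / (2·√((V₂+V₁)/(V₂−V₁))).
√((V₂+V₁)/(V₂−V₁)) = √((3624+971)/(3624−971)) = 1.3161.
h = 156.6 / (2·1.3161) = 59.50 m.

59.5 m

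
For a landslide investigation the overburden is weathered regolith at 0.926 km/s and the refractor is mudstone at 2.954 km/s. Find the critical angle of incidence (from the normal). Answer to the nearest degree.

18°

Critical incidence: sin θ_c = V₁/V₂ = 0.926/2.954 = 0.3135.
θ_c = arcsin 0.3135 = 18.27°.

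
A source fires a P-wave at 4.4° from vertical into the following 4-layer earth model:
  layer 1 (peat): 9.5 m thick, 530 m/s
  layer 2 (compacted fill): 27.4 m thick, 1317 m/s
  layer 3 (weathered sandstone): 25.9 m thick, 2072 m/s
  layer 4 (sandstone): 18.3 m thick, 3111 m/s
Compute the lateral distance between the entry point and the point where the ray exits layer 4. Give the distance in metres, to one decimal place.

p = sin θ₁/V₁ = sin 4.4°/530 = 1.4475e-04 s/m is conserved through the stack.
Layer 1: θ = 4.40°; offset = 9.5·tan 4.40° = 0.731 m.
Layer 2: sin θ = p·1317 = 0.1906 → θ = 10.99°; offset = 27.4·tan 10.99° = 5.321 m.
Layer 3: sin θ = p·2072 = 0.2999 → θ = 17.45°; offset = 25.9·tan 17.45° = 8.143 m.
Layer 4: sin θ = p·3111 = 0.4503 → θ = 26.76°; offset = 18.3·tan 26.76° = 9.230 m.
Σ offsets = 23.425 m.

23.4 m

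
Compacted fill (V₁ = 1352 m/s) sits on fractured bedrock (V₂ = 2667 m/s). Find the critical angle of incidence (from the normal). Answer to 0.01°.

At critical incidence the refracted ray runs along the interface (θ₂ = 90°), so sin θ_c = V₁/V₂.
θ_c = arcsin(1352/2667) = arcsin 0.5069 = 30.46°.

30.46°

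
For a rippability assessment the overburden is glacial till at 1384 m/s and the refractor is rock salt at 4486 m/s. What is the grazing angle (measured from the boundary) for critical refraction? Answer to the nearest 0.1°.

At critical incidence the refracted ray runs along the interface (θ₂ = 90°), so sin θ_c = V₁/V₂.
θ_c = arcsin(1384/4486) = arcsin 0.3085 = 17.97°.
Measured from the interface: 90° − 17.97° = 72.03°.

72.0°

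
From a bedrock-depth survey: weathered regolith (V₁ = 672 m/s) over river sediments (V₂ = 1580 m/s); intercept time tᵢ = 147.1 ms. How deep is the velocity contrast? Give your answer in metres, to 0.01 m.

54.61 m

h = tᵢ·V₁·V₂ / (2·√(V₂²−V₁²)).
√(V₂²−V₁²) = √(1580² − 672²) = 1430.0 m/s.
h = 0.1471 s × 672 × 1580 / (2 × 1430.0) = 54.61 m.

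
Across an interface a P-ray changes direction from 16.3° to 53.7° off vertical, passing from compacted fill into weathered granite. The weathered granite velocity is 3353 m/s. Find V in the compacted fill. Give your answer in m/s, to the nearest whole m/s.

1168 m/s

Snell's law: sin 16.3°/V₁ = sin 53.7°/V₂.
V₁ = V₂·sin 16.3°/sin 53.7° = 3353 × 0.3483 = 1167.69 m/s.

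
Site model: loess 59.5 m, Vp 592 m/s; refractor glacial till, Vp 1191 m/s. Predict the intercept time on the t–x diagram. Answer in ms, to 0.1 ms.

174.4 ms

tᵢ = 2h·√(V₂²−V₁²)/(V₁V₂).
√(V₂²−V₁²) = √(1191²−592²) = 1033.4 m/s.
tᵢ = 2·59.5·1033.4/(592·1191) = 0.17442 s.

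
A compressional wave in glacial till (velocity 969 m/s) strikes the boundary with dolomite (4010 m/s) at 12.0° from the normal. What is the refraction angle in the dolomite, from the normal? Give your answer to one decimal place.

59.4°

Snell's law: sin θ₂ = (V₂/V₁)·sin θ₁ = (4010/969)·sin 12.0° = 0.8604.
θ₂ = sin⁻¹(0.8604) = 59.36° (from vertical).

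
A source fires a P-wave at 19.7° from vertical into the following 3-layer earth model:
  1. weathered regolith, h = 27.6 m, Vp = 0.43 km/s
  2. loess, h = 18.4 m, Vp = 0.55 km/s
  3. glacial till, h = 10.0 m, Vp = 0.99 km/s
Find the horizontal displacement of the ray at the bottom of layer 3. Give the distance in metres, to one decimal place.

p = sin θ₁/V₁ = sin 19.7°/0.43 = 7.8394e-01 s/km is conserved through the stack.
Layer 1: θ = 19.70°; offset = 27.6·tan 19.70° = 9.882 m.
Layer 2: sin θ = p·0.55 = 0.4312 → θ = 25.54°; offset = 18.4·tan 25.54° = 8.793 m.
Layer 3: sin θ = p·0.99 = 0.7761 → θ = 50.91°; offset = 10.0·tan 50.91° = 12.307 m.
Total horizontal offset = 30.982 m.

31.0 m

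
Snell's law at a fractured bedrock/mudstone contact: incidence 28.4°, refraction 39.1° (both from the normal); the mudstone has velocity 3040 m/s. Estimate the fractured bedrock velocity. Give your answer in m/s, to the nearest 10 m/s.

Snell's law: sin 28.4°/V₁ = sin 39.1°/V₂.
V₁ = V₂·sin 28.4°/sin 39.1° = 3040 × 0.7542 = 2292.62 m/s.

2290 m/s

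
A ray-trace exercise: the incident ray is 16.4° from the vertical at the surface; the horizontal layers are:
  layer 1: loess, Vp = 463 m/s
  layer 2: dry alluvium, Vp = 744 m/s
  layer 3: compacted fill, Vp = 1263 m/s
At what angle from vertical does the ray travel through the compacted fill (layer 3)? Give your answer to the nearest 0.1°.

Ray parameter p = sin 16.4° / 463 = 6.0981e-04 s/m.
sin θ_3 = p·V_3 = 6.0981e-04 × 1263 = 0.7702.
θ_3 = arcsin 0.7702 = 50.37°.

50.4°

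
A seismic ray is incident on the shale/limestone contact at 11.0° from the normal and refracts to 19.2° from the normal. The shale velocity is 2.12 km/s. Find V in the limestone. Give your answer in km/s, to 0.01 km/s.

3.65 km/s

sin 11.0° = 0.1908; sin 19.2° = 0.3289.
V₂ = V₁·(sin θ₂/sin θ₁) = 2.12·(0.3289/0.1908) = 3.65 km/s.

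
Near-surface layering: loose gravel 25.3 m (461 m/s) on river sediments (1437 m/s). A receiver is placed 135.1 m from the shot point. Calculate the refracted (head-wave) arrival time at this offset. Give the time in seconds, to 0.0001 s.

θ_c = arcsin(V₁/V₂) = arcsin(461/1437) = 18.71°, cos θ_c = 0.9471.
Intercept time tᵢ = 2h cos θ_c / V₁ = 2·25.3·0.9471/461 = 0.10396 s.
t = x/V₂ + tᵢ = 135.1/1437 + 0.10396 = 0.19798 s.

0.1980 s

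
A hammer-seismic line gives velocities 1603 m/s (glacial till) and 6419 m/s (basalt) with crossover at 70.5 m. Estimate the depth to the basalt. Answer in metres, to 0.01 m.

x_cross = 2h·√((V₂+V₁)/(V₂−V₁)) → h = x_cross / (2·√((V₂+V₁)/(V₂−V₁))).
√((V₂+V₁)/(V₂−V₁)) = √((6419+1603)/(6419−1603)) = 1.2906.
h = 70.5 / (2·1.2906) = 27.31 m.

27.31 m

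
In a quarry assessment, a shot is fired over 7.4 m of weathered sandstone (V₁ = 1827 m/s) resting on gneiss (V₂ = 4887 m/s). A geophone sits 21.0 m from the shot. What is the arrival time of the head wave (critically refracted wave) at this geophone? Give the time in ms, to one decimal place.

t = x/V₂ + 2h·√(V₂²−V₁²)/(V₁V₂).
√(V₂²−V₁²) = √(4887²−1827²) = 4532.6 m/s; delay term = 2·7.4·4532.6/(1827·4887) = 0.00751 s.
t = 21.0/4887 + 0.00751 = 0.01181 s.

11.8 ms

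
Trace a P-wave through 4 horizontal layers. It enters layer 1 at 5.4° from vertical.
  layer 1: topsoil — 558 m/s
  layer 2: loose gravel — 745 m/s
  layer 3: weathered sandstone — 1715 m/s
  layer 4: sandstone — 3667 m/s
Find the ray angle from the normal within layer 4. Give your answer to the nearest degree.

38°

Ray parameter p = sin 5.4° / 558 = 1.6865e-04 s/m.
sin θ_4 = p·V_4 = 1.6865e-04 × 3667 = 0.6185.
θ_4 = 38.20° from the vertical.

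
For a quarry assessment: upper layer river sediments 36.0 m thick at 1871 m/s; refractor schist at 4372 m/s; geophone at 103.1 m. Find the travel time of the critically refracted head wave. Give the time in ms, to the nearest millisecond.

58 ms

t = x/V₂ + 2h·√(V₂²−V₁²)/(V₁V₂).
√(V₂²−V₁²) = √(4372²−1871²) = 3951.4 m/s; delay term = 2·36.0·3951.4/(1871·4372) = 0.03478 s.
t = 103.1/4372 + 0.03478 = 0.05836 s.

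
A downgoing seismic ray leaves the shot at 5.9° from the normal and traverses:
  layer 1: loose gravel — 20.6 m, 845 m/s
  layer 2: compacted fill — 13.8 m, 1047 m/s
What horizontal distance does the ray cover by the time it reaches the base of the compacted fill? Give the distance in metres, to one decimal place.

3.9 m

p = sin θ₁/V₁ = sin 5.9°/845 = 1.2165e-04 s/m is conserved through the stack.
Layer 1: θ = 5.90°; offset = 20.6·tan 5.90° = 2.129 m.
Layer 2: sin θ = p·1047 = 0.1274 → θ = 7.32°; offset = 13.8·tan 7.32° = 1.772 m.
Σ offsets = 3.901 m.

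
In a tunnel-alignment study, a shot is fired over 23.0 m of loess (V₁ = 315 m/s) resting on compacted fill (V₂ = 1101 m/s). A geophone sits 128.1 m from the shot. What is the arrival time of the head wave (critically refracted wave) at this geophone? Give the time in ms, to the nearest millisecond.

256 ms

θ_c = arcsin(V₁/V₂) = arcsin(315/1101) = 16.62°, cos θ_c = 0.9582.
Intercept time tᵢ = 2h cos θ_c / V₁ = 2·23.0·0.9582/315 = 0.13993 s.
t = x/V₂ + tᵢ = 128.1/1101 + 0.13993 = 0.25628 s.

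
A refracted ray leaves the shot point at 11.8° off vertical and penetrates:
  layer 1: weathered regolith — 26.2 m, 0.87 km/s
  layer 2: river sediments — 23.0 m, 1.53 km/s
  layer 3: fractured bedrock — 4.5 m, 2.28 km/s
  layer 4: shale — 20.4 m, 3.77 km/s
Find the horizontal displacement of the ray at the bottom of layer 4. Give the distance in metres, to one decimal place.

56.2 m

Ray parameter p = sin 11.8° / 0.87 km/s = 2.3505e-01 s/km.
Layer 1: θ = 11.80°; offset = 26.2·tan 11.80° = 5.473 m.
Layer 2: sin θ = p·1.53 = 0.3596 → θ = 21.08°; offset = 23.0·tan 21.08° = 8.865 m.
Layer 3: sin θ = p·2.28 = 0.5359 → θ = 32.41°; offset = 4.5·tan 32.41° = 2.856 m.
Layer 4: sin θ = p·3.77 = 0.8861 → θ = 62.39°; offset = 20.4·tan 62.39° = 39.011 m.
Summing the layer offsets gives 56.205 m.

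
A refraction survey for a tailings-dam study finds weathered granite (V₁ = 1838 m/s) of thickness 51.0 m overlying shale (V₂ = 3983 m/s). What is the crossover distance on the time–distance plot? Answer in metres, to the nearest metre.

x_cross = 2h·√((V₂+V₁)/(V₂−V₁)).
(V₂+V₁)/(V₂−V₁) = (3983+1838)/(3983−1838) = 2.7138; √ = 1.6473.
x_cross = 2·51.0·1.6473 = 168.03 m.

168 m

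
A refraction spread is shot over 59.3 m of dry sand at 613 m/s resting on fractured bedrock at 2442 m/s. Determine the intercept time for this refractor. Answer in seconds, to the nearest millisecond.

0.187 s

tᵢ = 2h·√(V₂²−V₁²)/(V₁V₂).
√(V₂²−V₁²) = √(2442²−613²) = 2363.8 m/s.
tᵢ = 2·59.3·2363.8/(613·2442) = 0.18728 s.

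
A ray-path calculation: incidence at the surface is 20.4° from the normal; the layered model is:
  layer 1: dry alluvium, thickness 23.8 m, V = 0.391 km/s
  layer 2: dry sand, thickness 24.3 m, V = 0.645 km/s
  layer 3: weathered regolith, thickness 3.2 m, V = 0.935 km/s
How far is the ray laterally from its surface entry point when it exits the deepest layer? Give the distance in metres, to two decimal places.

30.76 m

p = sin θ₁/V₁ = sin 20.4°/0.391 = 8.9149e-01 s/km is conserved through the stack.
Layer 1: θ = 20.40°; offset = 23.8·tan 20.40° = 8.8511 m.
Layer 2: sin θ = p·0.645 = 0.5750 → θ = 35.10°; offset = 24.3·tan 35.10° = 17.0785 m.
Layer 3: sin θ = p·0.935 = 0.8335 → θ = 56.46°; offset = 3.2·tan 56.46° = 4.8281 m.
Total horizontal offset = 30.7578 m.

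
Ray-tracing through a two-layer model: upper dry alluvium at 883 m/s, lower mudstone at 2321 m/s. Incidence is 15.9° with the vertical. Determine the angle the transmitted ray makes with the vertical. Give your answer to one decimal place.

Snell's law: sin θ₂ = (V₂/V₁)·sin θ₁ = (2321/883)·sin 15.9° = 0.7201.
θ₂ = arcsin 0.7201 = 46.06° from the normal.

46.1°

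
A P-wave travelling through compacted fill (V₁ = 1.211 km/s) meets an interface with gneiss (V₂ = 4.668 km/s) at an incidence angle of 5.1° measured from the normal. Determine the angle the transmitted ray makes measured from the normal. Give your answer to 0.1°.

sin θ₁/V₁ = sin θ₂/V₂ ⇒ sin θ₂ = 4.668·sin 5.1°/1.211 = 4.668·0.0889/1.211 = 0.3427.
θ₂ = arcsin 0.3427 = 20.04° from the normal.

20.0°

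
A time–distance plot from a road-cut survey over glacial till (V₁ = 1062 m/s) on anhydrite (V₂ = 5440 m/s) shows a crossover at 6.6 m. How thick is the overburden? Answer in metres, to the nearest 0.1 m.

2.7 m

h = (x_cross/2)·√((V₂−V₁)/(V₂+V₁)).
(V₂−V₁)/(V₂+V₁) = (5440−1062)/(5440+1062) = 0.6733; √ = 0.8206.
h = (6.6/2)·0.8206 = 2.71 m.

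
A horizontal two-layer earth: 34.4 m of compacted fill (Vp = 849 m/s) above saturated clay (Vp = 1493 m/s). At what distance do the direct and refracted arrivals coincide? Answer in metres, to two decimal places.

x_cross = 2h·√((V₂+V₁)/(V₂−V₁)).
(V₂+V₁)/(V₂−V₁) = (1493+849)/(1493−849) = 3.6366; √ = 1.9070.
x_cross = 2·34.4·1.9070 = 131.20 m.

131.20 m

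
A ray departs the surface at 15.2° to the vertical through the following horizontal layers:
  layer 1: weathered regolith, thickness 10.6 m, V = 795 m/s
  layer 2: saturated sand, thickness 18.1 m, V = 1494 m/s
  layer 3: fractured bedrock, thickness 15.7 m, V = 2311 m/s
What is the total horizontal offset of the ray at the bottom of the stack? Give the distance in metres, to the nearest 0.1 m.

Apply Snell's law at each interface; in layer i the horizontal offset is hᵢ·tan θᵢ.
Layer 1: θ = 15.20°; offset = 10.6·tan 15.20° = 2.880 m.
Layer 2: sin θ = 1494·sin 15.2°/795 = 0.4927, θ = 29.52°; offset = 18.1·tan 29.52° = 10.249 m.
Layer 3: sin θ = 2311·sin 15.2°/795 = 0.7622, θ = 49.66°; offset = 15.7·tan 49.66° = 18.483 m.
Total horizontal offset = 31.612 m.

31.6 m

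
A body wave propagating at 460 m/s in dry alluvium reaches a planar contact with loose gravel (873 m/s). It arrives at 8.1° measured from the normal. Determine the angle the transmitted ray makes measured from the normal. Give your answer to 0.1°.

sin θ₁/V₁ = sin θ₂/V₂ ⇒ sin θ₂ = 873·sin 8.1°/460 = 873·0.1409/460 = 0.2674.
θ₂ = arcsin 0.2674 = 15.51° from the normal.

15.5°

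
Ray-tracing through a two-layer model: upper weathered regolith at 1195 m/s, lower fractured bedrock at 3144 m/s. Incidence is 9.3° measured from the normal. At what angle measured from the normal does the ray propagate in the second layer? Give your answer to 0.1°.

sin θ₁/V₁ = sin θ₂/V₂ ⇒ sin θ₂ = 3144·sin 9.3°/1195 = 3144·0.1616/1195 = 0.4252.
θ₂ = sin⁻¹(0.4252) = 25.16° (from vertical).

25.2°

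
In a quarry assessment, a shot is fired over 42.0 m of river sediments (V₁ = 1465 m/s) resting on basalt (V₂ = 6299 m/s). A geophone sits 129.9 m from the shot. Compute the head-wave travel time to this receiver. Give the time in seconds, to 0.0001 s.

θ_c = arcsin(V₁/V₂) = arcsin(1465/6299) = 13.45°, cos θ_c = 0.9726.
Intercept time tᵢ = 2h cos θ_c / V₁ = 2·42.0·0.9726/1465 = 0.05577 s.
t = x/V₂ + tᵢ = 129.9/6299 + 0.05577 = 0.07639 s.

0.0764 s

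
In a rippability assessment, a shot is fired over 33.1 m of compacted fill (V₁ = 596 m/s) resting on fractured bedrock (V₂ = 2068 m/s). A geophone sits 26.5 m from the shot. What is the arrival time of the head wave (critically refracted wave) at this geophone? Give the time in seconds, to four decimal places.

0.1192 s

θ_c = arcsin(V₁/V₂) = arcsin(596/2068) = 16.75°, cos θ_c = 0.9576.
Intercept time tᵢ = 2h cos θ_c / V₁ = 2·33.1·0.9576/596 = 0.10636 s.
t = x/V₂ + tᵢ = 26.5/2068 + 0.10636 = 0.11918 s.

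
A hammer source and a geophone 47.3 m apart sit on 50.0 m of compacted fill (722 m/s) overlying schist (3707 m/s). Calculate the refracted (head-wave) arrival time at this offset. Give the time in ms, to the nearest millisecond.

149 ms

t = x/V₂ + 2h·√(V₂²−V₁²)/(V₁V₂).
√(V₂²−V₁²) = √(3707²−722²) = 3636.0 m/s; delay term = 2·50.0·3636.0/(722·3707) = 0.13585 s.
t = 47.3/3707 + 0.13585 = 0.14861 s.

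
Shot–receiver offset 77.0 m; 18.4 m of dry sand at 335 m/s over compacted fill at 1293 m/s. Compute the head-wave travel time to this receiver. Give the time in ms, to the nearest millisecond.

166 ms

t = x/V₂ + 2h·√(V₂²−V₁²)/(V₁V₂).
√(V₂²−V₁²) = √(1293²−335²) = 1248.8 m/s; delay term = 2·18.4·1248.8/(335·1293) = 0.10610 s.
t = 77.0/1293 + 0.10610 = 0.16565 s.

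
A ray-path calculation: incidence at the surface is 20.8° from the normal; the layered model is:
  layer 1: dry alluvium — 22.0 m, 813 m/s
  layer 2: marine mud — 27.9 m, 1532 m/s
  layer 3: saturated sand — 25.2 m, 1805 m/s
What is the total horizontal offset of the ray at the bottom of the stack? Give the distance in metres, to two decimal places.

65.78 m

Apply Snell's law at each interface; in layer i the horizontal offset is hᵢ·tan θᵢ.
Layer 1: θ = 20.80°; offset = 22.0·tan 20.80° = 8.3570 m.
Layer 2: sin θ = 1532·sin 20.8°/813 = 0.6692, θ = 42.00°; offset = 27.9·tan 42.00° = 25.1230 m.
Layer 3: sin θ = 1805·sin 20.8°/813 = 0.7884, θ = 52.04°; offset = 25.2·tan 52.04° = 32.2965 m.
Total horizontal offset = 65.7765 m.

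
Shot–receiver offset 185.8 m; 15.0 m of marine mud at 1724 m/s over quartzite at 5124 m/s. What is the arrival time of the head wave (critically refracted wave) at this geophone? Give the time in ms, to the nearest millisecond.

t = x/V₂ + 2h·√(V₂²−V₁²)/(V₁V₂).
√(V₂²−V₁²) = √(5124²−1724²) = 4825.3 m/s; delay term = 2·15.0·4825.3/(1724·5124) = 0.01639 s.
t = 185.8/5124 + 0.01639 = 0.05265 s.

53 ms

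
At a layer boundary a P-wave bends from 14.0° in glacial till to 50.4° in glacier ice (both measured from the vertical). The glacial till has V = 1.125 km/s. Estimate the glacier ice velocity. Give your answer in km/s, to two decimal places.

3.58 km/s

Snell's law: sin 14.0°/V₁ = sin 50.4°/V₂.
V₂ = V₁·sin 50.4°/sin 14.0° = 1.125 × 3.1850 = 3.58 km/s.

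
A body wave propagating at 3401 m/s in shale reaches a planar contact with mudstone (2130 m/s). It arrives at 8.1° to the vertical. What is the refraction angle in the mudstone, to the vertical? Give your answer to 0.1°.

Snell's law: sin θ₂ = (V₂/V₁)·sin θ₁ = (2130/3401)·sin 8.1° = 0.0882.
θ₂ = sin⁻¹(0.0882) = 5.06° (from vertical).

5.1°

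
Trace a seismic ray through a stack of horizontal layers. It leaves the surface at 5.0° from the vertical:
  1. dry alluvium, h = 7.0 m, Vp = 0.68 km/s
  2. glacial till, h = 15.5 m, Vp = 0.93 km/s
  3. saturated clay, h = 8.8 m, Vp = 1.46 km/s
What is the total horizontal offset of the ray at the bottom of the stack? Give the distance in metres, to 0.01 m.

Apply Snell's law at each interface; in layer i the horizontal offset is hᵢ·tan θᵢ.
Layer 1: θ = 5.00°; offset = 7.0·tan 5.00° = 0.6124 m.
Layer 2: sin θ = 0.93·sin 5.0°/0.68 = 0.1192, θ = 6.85°; offset = 15.5·tan 6.85° = 1.8608 m.
Layer 3: sin θ = 1.46·sin 5.0°/0.68 = 0.1871, θ = 10.79°; offset = 8.8·tan 10.79° = 1.6763 m.
Σ offsets = 4.1496 m.

4.15 m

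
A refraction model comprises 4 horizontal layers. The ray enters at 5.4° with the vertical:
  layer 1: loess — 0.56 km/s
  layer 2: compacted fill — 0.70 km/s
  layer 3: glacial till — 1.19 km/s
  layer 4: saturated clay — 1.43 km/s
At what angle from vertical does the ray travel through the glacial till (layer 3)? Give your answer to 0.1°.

11.5°

Ray parameter p = sin 5.4° / 0.56 = 1.6805e-01 s/km.
sin θ_3 = p·V_3 = 1.6805e-01 × 1.19 = 0.2000.
θ_3 = arcsin 0.2000 = 11.54°.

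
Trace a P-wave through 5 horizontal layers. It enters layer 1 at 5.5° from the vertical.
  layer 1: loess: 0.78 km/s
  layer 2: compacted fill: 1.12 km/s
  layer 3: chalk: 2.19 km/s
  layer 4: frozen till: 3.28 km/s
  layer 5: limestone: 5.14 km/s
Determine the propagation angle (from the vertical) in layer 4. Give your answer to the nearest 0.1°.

Snell's law across each interface conserves sin θ / V, so sin θ_4 = V_4·sin θ₁/V₁.
sin θ_4 = 3.28 × sin 5.5° / 0.78 = 0.4030.
θ_4 = 23.77° from the vertical.

23.8°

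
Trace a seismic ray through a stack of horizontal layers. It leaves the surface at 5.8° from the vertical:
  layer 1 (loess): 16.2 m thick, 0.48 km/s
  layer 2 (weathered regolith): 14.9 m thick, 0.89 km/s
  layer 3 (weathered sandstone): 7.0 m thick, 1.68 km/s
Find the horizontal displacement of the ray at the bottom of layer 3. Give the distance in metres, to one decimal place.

Ray parameter p = sin 5.8° / 0.48 km/s = 2.1053e-01 s/km.
Layer 1: θ = 5.80°; offset = 16.2·tan 5.80° = 1.646 m.
Layer 2: sin θ = p·0.89 = 0.1874 → θ = 10.80°; offset = 14.9·tan 10.80° = 2.842 m.
Layer 3: sin θ = p·1.68 = 0.3537 → θ = 20.71°; offset = 7.0·tan 20.71° = 2.647 m.
Total horizontal offset = 7.135 m.

7.1 m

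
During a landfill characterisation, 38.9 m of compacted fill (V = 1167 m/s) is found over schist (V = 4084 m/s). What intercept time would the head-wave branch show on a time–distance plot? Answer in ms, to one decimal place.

63.9 ms

θ_c = arcsin(V₁/V₂) = arcsin(1167/4084) = 16.60°; cos θ_c = 0.9583.
tᵢ = 2h·cos θ_c / V₁ = 2·38.9·0.9583 / 1167 = 0.06389 s.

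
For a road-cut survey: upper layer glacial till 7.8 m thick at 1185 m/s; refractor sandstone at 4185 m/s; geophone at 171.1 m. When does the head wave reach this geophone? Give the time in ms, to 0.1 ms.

53.5 ms

θ_c = arcsin(V₁/V₂) = arcsin(1185/4185) = 16.45°, cos θ_c = 0.9591.
Intercept time tᵢ = 2h cos θ_c / V₁ = 2·7.8·0.9591/1185 = 0.01263 s.
t = x/V₂ + tᵢ = 171.1/4185 + 0.01263 = 0.05351 s.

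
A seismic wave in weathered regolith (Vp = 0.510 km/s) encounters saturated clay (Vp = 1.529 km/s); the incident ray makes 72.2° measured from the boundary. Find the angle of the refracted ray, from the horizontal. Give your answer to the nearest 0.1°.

Angle from the normal: 90° − 72.2° = 17.8°.
sin θ₁/V₁ = sin θ₂/V₂ ⇒ sin θ₂ = 1.529·sin 17.8°/0.510 = 1.529·0.3057/0.510 = 0.9165.
θ₂ = sin⁻¹(0.9165) = 66.42° (from vertical).
From the interface: 90° − 66.42° = 23.58°.

23.6°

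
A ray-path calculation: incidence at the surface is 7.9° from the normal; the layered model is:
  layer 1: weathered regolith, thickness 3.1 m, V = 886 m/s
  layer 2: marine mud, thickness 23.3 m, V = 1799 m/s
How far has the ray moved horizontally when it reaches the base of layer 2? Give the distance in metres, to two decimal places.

7.20 m

Apply Snell's law at each interface; in layer i the horizontal offset is hᵢ·tan θᵢ.
Layer 1: θ = 7.90°; offset = 3.1·tan 7.90° = 0.4302 m.
Layer 2: sin θ = 1799·sin 7.9°/886 = 0.2791, θ = 16.21°; offset = 23.3·tan 16.21° = 6.7716 m.
Σ offsets = 7.2017 m.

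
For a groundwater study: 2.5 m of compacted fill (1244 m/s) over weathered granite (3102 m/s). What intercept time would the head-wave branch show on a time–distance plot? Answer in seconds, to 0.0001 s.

tᵢ = 2h·√(V₂²−V₁²)/(V₁V₂).
√(V₂²−V₁²) = √(3102²−1244²) = 2841.6 m/s.
tᵢ = 2·2.5·2841.6/(1244·3102) = 0.00368 s.

0.0037 s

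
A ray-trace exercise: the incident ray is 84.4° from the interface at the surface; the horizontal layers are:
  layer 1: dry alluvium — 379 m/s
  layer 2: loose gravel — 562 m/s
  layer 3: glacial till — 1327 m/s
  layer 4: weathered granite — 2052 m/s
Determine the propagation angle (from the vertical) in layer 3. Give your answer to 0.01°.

From the normal: θ₁ = 90° − 84.4° = 5.6°.
Ray parameter p = sin 5.6° / 379 = 2.5747e-04 s/m.
sin θ_3 = p·V_3 = 2.5747e-04 × 1327 = 0.3417.
θ_3 = 19.98° from the vertical.

19.98°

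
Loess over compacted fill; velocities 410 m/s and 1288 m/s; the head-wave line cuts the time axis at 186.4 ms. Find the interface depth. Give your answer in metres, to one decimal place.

40.3 m

θ_c = arcsin(410/1288) = 18.56°; cos θ_c = 0.9480.
tᵢ = 2h cos θ_c/V₁ ⇒ h = tᵢ·V₁/(2 cos θ_c) = 0.1864·410/(2·0.9480) = 40.31 m.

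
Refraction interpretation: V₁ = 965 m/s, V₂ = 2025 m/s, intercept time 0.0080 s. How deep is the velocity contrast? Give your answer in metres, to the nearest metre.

h = tᵢ·V₁·V₂ / (2·√(V₂²−V₁²)).
√(V₂²−V₁²) = √(2025² − 965²) = 1780.3 m/s.
h = 0.008 s × 965 × 2025 / (2 × 1780.3) = 4.39 m.

4 m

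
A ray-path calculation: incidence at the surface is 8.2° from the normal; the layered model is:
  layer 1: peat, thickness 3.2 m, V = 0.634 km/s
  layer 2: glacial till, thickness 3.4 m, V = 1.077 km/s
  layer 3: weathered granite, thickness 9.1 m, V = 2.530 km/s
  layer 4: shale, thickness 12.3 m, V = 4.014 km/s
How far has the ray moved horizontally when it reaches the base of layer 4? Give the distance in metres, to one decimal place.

33.5 m

p = sin θ₁/V₁ = sin 8.2°/0.634 = 2.2497e-01 s/km is conserved through the stack.
Layer 1: θ = 8.20°; offset = 3.2·tan 8.20° = 0.461 m.
Layer 2: sin θ = p·1.077 = 0.2423 → θ = 14.02°; offset = 3.4·tan 14.02° = 0.849 m.
Layer 3: sin θ = p·2.530 = 0.5692 → θ = 34.69°; offset = 9.1·tan 34.69° = 6.299 m.
Layer 4: sin θ = p·4.014 = 0.9030 → θ = 64.56°; offset = 12.3·tan 64.56° = 25.854 m.
Summing the layer offsets gives 33.464 m.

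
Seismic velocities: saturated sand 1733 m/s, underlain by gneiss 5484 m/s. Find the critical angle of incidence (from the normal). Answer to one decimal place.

18.4°

At critical incidence the refracted ray runs along the interface (θ₂ = 90°), so sin θ_c = V₁/V₂.
θ_c = arcsin(1733/5484) = arcsin 0.3160 = 18.42°.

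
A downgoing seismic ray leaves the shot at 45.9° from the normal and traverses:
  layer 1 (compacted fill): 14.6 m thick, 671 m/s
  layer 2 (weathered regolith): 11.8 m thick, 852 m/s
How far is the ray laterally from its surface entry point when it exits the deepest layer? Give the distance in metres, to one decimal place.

41.3 m

Ray parameter p = sin 45.9° / 671 m/s = 1.0702e-03 s/m.
Layer 1: θ = 45.90°; offset = 14.6·tan 45.90° = 15.066 m.
Layer 2: sin θ = p·852 = 0.9118 → θ = 65.76°; offset = 11.8·tan 65.76° = 26.208 m.
Total horizontal offset = 41.274 m.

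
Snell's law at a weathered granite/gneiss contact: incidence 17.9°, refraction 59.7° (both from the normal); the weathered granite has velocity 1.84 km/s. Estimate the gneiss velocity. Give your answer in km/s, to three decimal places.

Snell's law: sin 17.9°/V₁ = sin 59.7°/V₂.
V₂ = V₁·sin 59.7°/sin 17.9° = 1.84 × 2.8091 = 5.169 km/s.

5.169 km/s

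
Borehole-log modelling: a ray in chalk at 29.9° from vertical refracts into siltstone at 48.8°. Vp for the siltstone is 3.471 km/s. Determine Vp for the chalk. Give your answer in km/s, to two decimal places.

2.30 km/s

Snell's law: sin 29.9°/V₁ = sin 48.8°/V₂.
V₁ = V₂·sin 29.9°/sin 48.8° = 3.471 × 0.6625 = 2.30 km/s.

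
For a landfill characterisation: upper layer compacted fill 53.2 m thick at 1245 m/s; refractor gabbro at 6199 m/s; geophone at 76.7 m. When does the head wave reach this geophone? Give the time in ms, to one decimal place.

96.1 ms

t = x/V₂ + 2h·√(V₂²−V₁²)/(V₁V₂).
√(V₂²−V₁²) = √(6199²−1245²) = 6072.7 m/s; delay term = 2·53.2·6072.7/(1245·6199) = 0.08372 s.
t = 76.7/6199 + 0.08372 = 0.09609 s.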